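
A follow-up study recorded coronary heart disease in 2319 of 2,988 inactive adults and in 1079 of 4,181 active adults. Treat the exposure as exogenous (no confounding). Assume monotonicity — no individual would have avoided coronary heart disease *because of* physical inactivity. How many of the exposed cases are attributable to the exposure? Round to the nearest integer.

about 1548 cases

p₁ = P(outcome | exposed) = 2319/2988 = 0.7761
p₀ = P(outcome | unexposed) = 1079/4181 = 0.25807
PN = (p₁ − p₀)/p₁ = (0.7761 − 0.25807) / 0.7761 ≈ 0.66748.
Attributable cases ≈ PN × (exposed cases) = 0.66748 × 2319 ≈ 1547.88.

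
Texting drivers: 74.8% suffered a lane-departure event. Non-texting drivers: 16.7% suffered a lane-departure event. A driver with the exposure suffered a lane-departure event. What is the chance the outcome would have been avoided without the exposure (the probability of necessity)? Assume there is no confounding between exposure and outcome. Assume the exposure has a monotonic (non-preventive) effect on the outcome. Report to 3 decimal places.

PN ≈ 0.777

p₁ = 0.748, p₀ = 0.167.
Under exogeneity and monotonicity, PN = (p₁ − p₀) / p₁.
PN = (0.748 − 0.167) / 0.748 = 0.581 / 0.748 ≈ 0.7767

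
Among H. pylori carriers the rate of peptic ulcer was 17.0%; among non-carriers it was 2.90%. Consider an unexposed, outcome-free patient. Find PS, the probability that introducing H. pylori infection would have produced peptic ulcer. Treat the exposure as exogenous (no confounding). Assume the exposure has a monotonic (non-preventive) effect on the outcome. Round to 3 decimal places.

p₁ = 0.17, p₀ = 0.029.
Under exogeneity and monotonicity, PS = (p₁ − p₀) / (1 − p₀).
PS = (0.17 − 0.029) / (1 − 0.029) = 0.141 / 0.971 ≈ 0.1452

PS ≈ 0.145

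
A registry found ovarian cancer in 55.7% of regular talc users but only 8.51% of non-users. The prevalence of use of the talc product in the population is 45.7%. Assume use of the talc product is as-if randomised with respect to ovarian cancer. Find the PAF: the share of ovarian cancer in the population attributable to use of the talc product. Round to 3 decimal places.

PAF ≈ 0.717

p₁ = 0.557, p₀ = 0.0851.
Overall risk P(Y=1) = π·p₁ + (1−π)·p₀ = 0.457×0.557 + 0.543×0.0851 = 0.30076.
Under exogeneity, PAF = [P(Y=1) − p₀] / P(Y=1).
PAF = (0.30076 − 0.0851) / 0.30076 ≈ 0.7170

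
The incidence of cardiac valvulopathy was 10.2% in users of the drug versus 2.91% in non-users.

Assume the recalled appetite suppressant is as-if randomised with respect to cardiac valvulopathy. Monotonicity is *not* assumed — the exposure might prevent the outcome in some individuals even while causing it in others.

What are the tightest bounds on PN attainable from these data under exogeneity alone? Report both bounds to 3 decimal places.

p₁ = 0.102, p₀ = 0.0291.
Under exogeneity alone the bounds on PN are max{0,(p₁−p₀)/p₁} ≤ PN ≤ min{1,(1−p₀)/p₁}.
  lower = (p₁ − p₀)/p₁ = 0.0729 / 0.102 ≈ 0.7147
  upper = min{1, (1 − p₀)/p₁} = 0.9709 / 0.102 ≈ 9.5186 → capped at 1

0.715 ≤ PN ≤ 1.000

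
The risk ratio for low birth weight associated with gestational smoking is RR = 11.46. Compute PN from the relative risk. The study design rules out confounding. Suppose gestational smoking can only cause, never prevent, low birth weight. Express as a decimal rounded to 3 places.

Under exogeneity and monotonicity, PN = (RR − 1) / RR = 1 − 1/RR.
PN = (11.46 − 1) / 11.46 = 10.46 / 11.46 ≈ 0.9127

PN ≈ 0.913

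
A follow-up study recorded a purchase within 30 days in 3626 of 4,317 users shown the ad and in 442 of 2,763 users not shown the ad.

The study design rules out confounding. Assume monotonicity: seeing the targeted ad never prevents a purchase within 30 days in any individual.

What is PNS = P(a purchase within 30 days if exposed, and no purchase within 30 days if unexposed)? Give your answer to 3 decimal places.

PNS ≈ 0.680

p₁ = P(outcome | exposed) = 3626/4317 = 0.83994
p₀ = P(outcome | unexposed) = 442/2763 = 0.15997
Under exogeneity and monotonicity, PNS = p₁ − p₀.
PNS = 0.83994 − 0.15997 = 0.67996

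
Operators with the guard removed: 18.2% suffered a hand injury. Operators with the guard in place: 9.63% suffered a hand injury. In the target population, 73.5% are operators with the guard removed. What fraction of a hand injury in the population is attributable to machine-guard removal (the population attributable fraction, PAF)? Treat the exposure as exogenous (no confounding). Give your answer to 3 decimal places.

PAF ≈ 0.395

p₁ = 0.182, p₀ = 0.0963.
Overall risk P(Y=1) = π·p₁ + (1−π)·p₀ = 0.735×0.182 + 0.265×0.0963 = 0.15929.
Under exogeneity, PAF = [P(Y=1) − p₀] / P(Y=1).
PAF = (0.15929 − 0.0963) / 0.15929 ≈ 0.3954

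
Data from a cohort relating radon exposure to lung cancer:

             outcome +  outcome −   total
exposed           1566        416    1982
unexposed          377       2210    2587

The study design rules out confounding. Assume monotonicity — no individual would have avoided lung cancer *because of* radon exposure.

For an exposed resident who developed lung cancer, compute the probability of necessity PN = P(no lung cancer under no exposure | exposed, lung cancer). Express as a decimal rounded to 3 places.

p₁ = P(outcome | exposed) = 1566/1982 = 0.79011
p₀ = P(outcome | unexposed) = 377/2587 = 0.14573
Under exogeneity and monotonicity, PN = (p₁ − p₀)/p₁.
PN = (0.79011 − 0.14573) / 0.79011 ≈ 0.8156

PN ≈ 0.816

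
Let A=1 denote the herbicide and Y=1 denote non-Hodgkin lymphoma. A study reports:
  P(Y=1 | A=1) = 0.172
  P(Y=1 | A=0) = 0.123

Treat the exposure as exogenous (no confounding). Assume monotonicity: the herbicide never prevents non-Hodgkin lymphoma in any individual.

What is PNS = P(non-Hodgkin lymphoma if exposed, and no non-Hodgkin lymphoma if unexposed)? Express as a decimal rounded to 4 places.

PNS ≈ 0.0490

Let p₁ = 0.172, p₀ = 0.123.
Under exogeneity and monotonicity, PNS = p₁ − p₀.
PNS = 0.172 − 0.123 = 0.049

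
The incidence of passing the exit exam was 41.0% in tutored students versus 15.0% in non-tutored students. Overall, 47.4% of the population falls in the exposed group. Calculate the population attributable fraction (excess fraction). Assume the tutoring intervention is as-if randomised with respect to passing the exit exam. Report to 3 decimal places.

p₁ = 0.41, p₀ = 0.15.
Overall risk P(Y=1) = π·p₁ + (1−π)·p₀ = 0.474×0.41 + 0.526×0.15 = 0.27324.
Under exogeneity, PAF = [P(Y=1) − p₀] / P(Y=1).
PAF = (0.27324 − 0.15) / 0.27324 ≈ 0.4510

PAF ≈ 0.451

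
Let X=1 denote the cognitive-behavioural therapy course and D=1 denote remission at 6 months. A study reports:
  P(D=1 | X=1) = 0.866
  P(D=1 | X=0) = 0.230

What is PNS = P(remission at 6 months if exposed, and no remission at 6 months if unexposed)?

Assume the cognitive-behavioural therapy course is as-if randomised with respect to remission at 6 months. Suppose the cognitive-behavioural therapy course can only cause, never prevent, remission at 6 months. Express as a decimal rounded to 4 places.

Let p₁ = 0.866, p₀ = 0.23.
Under exogeneity and monotonicity, PNS = p₁ − p₀.
PNS = 0.866 − 0.23 = 0.636

PNS ≈ 0.6360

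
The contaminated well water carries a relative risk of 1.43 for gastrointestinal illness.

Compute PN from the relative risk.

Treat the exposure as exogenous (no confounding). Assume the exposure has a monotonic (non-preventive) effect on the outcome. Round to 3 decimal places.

Under exogeneity and monotonicity, PN = (RR − 1) / RR = 1 − 1/RR.
PN = (1.43 − 1) / 1.43 = 0.43 / 1.43 ≈ 0.3007

PN ≈ 0.301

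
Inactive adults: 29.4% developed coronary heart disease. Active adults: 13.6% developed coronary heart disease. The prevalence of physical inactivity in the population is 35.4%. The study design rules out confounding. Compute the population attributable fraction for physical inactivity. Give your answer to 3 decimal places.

p₁ = 0.294, p₀ = 0.136.
Overall risk P(Y=1) = π·p₁ + (1−π)·p₀ = 0.354×0.294 + 0.646×0.136 = 0.19193.
Under exogeneity, PAF = [P(Y=1) − p₀] / P(Y=1).
PAF = (0.19193 − 0.136) / 0.19193 ≈ 0.2914

PAF ≈ 0.291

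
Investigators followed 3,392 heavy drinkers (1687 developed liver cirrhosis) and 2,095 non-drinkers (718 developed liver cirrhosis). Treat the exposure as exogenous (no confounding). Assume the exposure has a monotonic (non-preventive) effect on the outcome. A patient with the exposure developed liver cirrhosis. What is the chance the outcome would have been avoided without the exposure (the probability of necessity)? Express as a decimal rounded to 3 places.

PN ≈ 0.311

p₁ = P(outcome | exposed) = 1687/3392 = 0.49735
p₀ = P(outcome | unexposed) = 718/2095 = 0.34272
Under exogeneity and monotonicity, PN = (p₁ − p₀) / p₁.
PN = (0.49735 − 0.34272) / 0.49735 = 0.15463 / 0.49735 ≈ 0.3109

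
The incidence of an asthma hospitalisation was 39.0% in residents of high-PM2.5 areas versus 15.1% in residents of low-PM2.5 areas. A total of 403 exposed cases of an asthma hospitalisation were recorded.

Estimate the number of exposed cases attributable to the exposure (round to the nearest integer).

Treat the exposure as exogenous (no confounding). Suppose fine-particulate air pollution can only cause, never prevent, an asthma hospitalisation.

about 247 cases

p₁ = 0.39, p₀ = 0.151.
PN = (p₁ − p₀)/p₁ = (0.39 − 0.151) / 0.39 ≈ 0.61282.
Attributable cases ≈ PN × (exposed cases) = 0.61282 × 403 ≈ 246.97.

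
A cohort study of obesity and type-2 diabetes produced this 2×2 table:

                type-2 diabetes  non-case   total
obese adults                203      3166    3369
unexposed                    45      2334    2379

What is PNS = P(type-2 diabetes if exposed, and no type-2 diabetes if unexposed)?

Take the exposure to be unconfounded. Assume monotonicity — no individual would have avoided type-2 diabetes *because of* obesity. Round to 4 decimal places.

PNS ≈ 0.0413

p₁ = P(outcome | exposed) = 203/3369 = 0.060255
p₀ = P(outcome | unexposed) = 45/2379 = 0.018916
Under exogeneity and monotonicity, PNS = p₁ − p₀.
PNS = 0.060255 − 0.018916 = 0.04134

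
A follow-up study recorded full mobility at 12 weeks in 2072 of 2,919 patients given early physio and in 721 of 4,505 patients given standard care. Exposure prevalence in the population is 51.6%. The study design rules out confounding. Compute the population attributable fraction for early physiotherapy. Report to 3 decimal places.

PAF ≈ 0.639

p₁ = P(outcome | exposed) = 2072/2919 = 0.70983
p₀ = P(outcome | unexposed) = 721/4505 = 0.16004
Overall risk P(Y=1) = π·p₁ + (1−π)·p₀ = 0.516×0.70983 + 0.484×0.16004 = 0.44373.
Under exogeneity, PAF = [P(Y=1) − p₀] / P(Y=1).
PAF = (0.44373 − 0.16004) / 0.44373 ≈ 0.6393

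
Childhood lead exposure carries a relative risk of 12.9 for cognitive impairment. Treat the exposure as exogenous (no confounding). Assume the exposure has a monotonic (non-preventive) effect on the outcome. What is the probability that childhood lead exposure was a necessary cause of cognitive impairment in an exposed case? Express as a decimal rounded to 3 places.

Under exogeneity and monotonicity, PN = (RR − 1) / RR = 1 − 1/RR.
PN = (12.9 − 1) / 12.9 = 11.9 / 12.9 ≈ 0.9225

PN ≈ 0.922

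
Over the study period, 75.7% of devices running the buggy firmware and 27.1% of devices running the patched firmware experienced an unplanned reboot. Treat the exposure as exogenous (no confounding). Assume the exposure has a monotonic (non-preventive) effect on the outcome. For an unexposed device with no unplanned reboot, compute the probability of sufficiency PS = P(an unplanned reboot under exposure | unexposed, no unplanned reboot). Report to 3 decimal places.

p₁ = 0.757, p₀ = 0.271.
Under exogeneity and monotonicity, PS = (p₁ − p₀) / (1 − p₀).
PS = (0.757 − 0.271) / (1 − 0.271) = 0.486 / 0.729 ≈ 0.6667

PS ≈ 0.667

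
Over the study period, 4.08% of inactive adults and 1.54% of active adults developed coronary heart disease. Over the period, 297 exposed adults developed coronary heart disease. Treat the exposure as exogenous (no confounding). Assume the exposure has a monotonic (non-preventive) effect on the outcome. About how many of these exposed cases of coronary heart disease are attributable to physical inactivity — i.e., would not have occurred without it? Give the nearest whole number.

p₁ = 0.0408, p₀ = 0.0154.
PN = (p₁ − p₀)/p₁ = (0.0408 − 0.0154) / 0.0408 ≈ 0.62255.
Attributable cases ≈ PN × (exposed cases) = 0.62255 × 297 ≈ 184.90.

about 185 cases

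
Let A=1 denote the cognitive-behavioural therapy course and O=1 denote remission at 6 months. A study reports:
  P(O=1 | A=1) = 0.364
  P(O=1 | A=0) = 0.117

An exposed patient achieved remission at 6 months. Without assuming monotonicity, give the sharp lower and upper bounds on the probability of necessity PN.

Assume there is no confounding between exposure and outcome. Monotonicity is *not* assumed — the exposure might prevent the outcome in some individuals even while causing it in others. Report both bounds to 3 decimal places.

0.679 ≤ PN ≤ 1.000

Let p₁ = 0.364, p₀ = 0.117.
Under exogeneity alone the bounds on PN are max{0,(p₁−p₀)/p₁} ≤ PN ≤ min{1,(1−p₀)/p₁}.
  lower = (p₁ − p₀)/p₁ = 0.247 / 0.364 ≈ 0.6786
  upper = min{1, (1 − p₀)/p₁} = 0.883 / 0.364 ≈ 2.4258 → capped at 1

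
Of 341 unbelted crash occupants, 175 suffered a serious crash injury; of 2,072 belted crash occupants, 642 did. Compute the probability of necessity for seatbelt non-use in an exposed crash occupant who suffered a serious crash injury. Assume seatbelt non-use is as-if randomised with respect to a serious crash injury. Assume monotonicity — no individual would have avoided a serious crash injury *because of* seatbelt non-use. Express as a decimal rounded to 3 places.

PN ≈ 0.396

p₁ = P(outcome | exposed) = 175/341 = 0.5132
p₀ = P(outcome | unexposed) = 642/2072 = 0.30985
Under exogeneity and monotonicity, PN = (p₁ − p₀) / p₁.
PN = (0.5132 − 0.30985) / 0.5132 = 0.20335 / 0.5132 ≈ 0.3962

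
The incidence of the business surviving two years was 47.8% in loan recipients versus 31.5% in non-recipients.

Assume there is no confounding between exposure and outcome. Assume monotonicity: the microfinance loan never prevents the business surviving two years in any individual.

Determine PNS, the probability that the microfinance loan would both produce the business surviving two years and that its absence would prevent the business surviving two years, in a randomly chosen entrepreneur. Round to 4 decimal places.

p₁ = 0.478, p₀ = 0.315.
Under exogeneity and monotonicity, PNS = p₁ − p₀.
PNS = 0.478 − 0.315 = 0.163

PNS ≈ 0.1630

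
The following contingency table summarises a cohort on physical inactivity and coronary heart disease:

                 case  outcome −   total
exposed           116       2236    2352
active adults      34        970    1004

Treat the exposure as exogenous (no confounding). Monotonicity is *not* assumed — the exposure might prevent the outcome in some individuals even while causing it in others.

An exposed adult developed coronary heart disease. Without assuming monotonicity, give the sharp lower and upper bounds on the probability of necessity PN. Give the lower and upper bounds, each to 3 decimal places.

0.313 ≤ PN ≤ 1.000

p₁ = P(outcome | exposed) = 116/2352 = 0.04932
p₀ = P(outcome | unexposed) = 34/1004 = 0.033865
Under exogeneity alone the bounds on PN are max{0,(p₁−p₀)/p₁} ≤ PN ≤ min{1,(1−p₀)/p₁}.
  lower = (p₁ − p₀)/p₁ = 0.015455 / 0.04932 ≈ 0.3134
  upper = min{1, (1 − p₀)/p₁} = 0.96614 / 0.04932 ≈ 19.5892 → capped at 1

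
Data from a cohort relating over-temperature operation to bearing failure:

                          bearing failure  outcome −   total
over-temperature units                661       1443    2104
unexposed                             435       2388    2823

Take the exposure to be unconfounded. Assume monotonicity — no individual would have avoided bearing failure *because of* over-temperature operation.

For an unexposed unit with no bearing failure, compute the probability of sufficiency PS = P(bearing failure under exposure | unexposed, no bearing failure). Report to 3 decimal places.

p₁ = P(outcome | exposed) = 661/2104 = 0.31416
p₀ = P(outcome | unexposed) = 435/2823 = 0.15409
Under exogeneity and monotonicity, PS = (p₁ − p₀) / (1 − p₀).
PS = (0.31416 − 0.15409) / (1 − 0.15409) = 0.16007 / 0.84591 ≈ 0.1892

PS ≈ 0.189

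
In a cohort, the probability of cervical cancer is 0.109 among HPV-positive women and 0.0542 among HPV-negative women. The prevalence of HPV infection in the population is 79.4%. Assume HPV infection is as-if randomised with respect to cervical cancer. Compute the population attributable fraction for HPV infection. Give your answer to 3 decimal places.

Let p₁ = 0.109, p₀ = 0.0542.
Overall risk P(Y=1) = π·p₁ + (1−π)·p₀ = 0.794×0.109 + 0.206×0.0542 = 0.097711.
Under exogeneity, PAF = [P(Y=1) − p₀] / P(Y=1).
PAF = (0.097711 − 0.0542) / 0.097711 ≈ 0.4453

PAF ≈ 0.445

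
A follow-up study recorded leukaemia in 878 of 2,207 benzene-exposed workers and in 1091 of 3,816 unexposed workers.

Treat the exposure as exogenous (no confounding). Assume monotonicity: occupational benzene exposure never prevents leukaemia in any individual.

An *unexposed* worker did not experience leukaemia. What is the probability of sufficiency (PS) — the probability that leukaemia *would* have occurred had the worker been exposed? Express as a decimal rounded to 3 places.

p₁ = P(outcome | exposed) = 878/2207 = 0.39783
p₀ = P(outcome | unexposed) = 1091/3816 = 0.2859
Under exogeneity and monotonicity, PS = (p₁ − p₀) / (1 − p₀).
PS = (0.39783 − 0.2859) / (1 − 0.2859) = 0.11192 / 0.7141 ≈ 0.1567

PS ≈ 0.157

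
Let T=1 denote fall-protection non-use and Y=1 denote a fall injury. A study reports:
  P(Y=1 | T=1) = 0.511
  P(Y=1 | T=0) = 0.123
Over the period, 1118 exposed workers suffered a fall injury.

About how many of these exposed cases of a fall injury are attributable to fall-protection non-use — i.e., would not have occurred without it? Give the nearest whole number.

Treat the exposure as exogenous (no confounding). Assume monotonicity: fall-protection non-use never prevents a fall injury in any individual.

about 849 cases

Let p₁ = 0.511, p₀ = 0.123.
PN = (p₁ − p₀)/p₁ = (0.511 − 0.123) / 0.511 ≈ 0.75930.
Attributable cases ≈ PN × (exposed cases) = 0.75930 × 1118 ≈ 848.89.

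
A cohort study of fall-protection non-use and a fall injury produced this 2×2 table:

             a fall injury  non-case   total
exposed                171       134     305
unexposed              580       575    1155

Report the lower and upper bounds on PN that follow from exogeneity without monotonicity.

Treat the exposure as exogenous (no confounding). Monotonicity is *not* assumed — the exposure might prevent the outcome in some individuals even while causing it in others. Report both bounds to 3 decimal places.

p₁ = P(outcome | exposed) = 171/305 = 0.56066
p₀ = P(outcome | unexposed) = 580/1155 = 0.50216
Under exogeneity alone the bounds on PN are max{0,(p₁−p₀)/p₁} ≤ PN ≤ min{1,(1−p₀)/p₁}.
  lower = (p₁ − p₀)/p₁ = 0.058491 / 0.56066 ≈ 0.1043
  upper = min{1, (1 − p₀)/p₁} = 0.49784 / 0.56066 ≈ 0.8880

0.104 ≤ PN ≤ 0.888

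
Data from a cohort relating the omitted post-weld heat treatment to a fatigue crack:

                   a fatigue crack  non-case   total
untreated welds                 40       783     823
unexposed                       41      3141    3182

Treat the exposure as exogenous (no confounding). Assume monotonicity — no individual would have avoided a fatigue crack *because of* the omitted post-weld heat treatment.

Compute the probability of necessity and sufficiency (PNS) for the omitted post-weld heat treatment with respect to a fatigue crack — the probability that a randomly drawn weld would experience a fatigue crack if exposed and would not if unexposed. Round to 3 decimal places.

PNS ≈ 0.036

p₁ = P(outcome | exposed) = 40/823 = 0.048603
p₀ = P(outcome | unexposed) = 41/3182 = 0.012885
Under exogeneity and monotonicity, PNS = p₁ − p₀.
PNS = 0.048603 − 0.012885 = 0.035718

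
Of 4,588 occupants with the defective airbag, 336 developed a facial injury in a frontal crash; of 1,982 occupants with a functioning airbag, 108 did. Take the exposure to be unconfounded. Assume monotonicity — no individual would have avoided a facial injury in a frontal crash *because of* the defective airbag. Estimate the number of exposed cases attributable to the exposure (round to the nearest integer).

p₁ = P(outcome | exposed) = 336/4588 = 0.073235
p₀ = P(outcome | unexposed) = 108/1982 = 0.05449
PN = (p₁ − p₀)/p₁ = (0.073235 − 0.05449) / 0.073235 ≈ 0.25595.
Attributable cases ≈ PN × (exposed cases) = 0.25595 × 336 ≈ 86.00.

about 86 cases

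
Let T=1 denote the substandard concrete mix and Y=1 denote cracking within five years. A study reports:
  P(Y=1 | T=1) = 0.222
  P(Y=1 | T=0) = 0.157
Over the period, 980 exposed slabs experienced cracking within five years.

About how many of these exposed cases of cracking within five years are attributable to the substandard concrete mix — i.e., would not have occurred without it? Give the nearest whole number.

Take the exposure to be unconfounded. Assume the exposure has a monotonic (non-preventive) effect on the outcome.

Let p₁ = 0.222, p₀ = 0.157.
PN = (p₁ − p₀)/p₁ = (0.222 − 0.157) / 0.222 ≈ 0.29279.
Attributable cases ≈ PN × (exposed cases) = 0.29279 × 980 ≈ 286.94.

about 287 cases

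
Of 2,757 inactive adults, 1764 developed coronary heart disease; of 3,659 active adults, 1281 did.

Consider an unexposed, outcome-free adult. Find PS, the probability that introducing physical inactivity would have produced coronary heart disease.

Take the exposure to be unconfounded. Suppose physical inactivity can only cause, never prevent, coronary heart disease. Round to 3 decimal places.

p₁ = P(outcome | exposed) = 1764/2757 = 0.63983
p₀ = P(outcome | unexposed) = 1281/3659 = 0.3501
Under exogeneity and monotonicity, PS = (p₁ − p₀) / (1 − p₀).
PS = (0.63983 − 0.3501) / (1 − 0.3501) = 0.28973 / 0.6499 ≈ 0.4458

PS ≈ 0.446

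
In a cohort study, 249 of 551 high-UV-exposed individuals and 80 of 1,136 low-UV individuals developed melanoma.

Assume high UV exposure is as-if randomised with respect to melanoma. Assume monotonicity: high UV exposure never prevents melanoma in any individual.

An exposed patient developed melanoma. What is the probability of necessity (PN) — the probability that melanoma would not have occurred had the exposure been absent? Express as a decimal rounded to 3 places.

PN ≈ 0.844

p₁ = P(outcome | exposed) = 249/551 = 0.45191
p₀ = P(outcome | unexposed) = 80/1136 = 0.070423
Under exogeneity and monotonicity, PN = (p₁ − p₀) / p₁.
PN = (0.45191 − 0.070423) / 0.45191 = 0.38148 / 0.45191 ≈ 0.8442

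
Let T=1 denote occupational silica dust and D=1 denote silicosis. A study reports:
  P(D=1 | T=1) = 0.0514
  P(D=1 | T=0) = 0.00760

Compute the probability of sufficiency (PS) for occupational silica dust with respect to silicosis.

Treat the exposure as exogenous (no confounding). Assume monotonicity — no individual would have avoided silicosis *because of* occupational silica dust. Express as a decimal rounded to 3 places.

PS ≈ 0.044

Let p₁ = 0.0514, p₀ = 0.0076.
Under exogeneity and monotonicity, PS = (p₁ − p₀) / (1 − p₀).
PS = (0.0514 − 0.0076) / (1 − 0.0076) = 0.0438 / 0.9924 ≈ 0.0441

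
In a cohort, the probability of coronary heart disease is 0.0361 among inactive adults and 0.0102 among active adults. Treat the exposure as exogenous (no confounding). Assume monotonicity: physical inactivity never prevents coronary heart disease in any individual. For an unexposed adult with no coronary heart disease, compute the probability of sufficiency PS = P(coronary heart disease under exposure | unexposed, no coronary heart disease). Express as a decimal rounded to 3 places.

PS ≈ 0.026

Let p₁ = 0.0361, p₀ = 0.0102.
Under exogeneity and monotonicity, PS = (p₁ − p₀) / (1 − p₀).
PS = (0.0361 − 0.0102) / (1 − 0.0102) = 0.0259 / 0.9898 ≈ 0.0262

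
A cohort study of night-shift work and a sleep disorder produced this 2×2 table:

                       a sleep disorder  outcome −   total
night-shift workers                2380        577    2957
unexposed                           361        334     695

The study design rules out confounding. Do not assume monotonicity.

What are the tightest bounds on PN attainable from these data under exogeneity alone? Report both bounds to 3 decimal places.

0.355 ≤ PN ≤ 0.597

p₁ = P(outcome | exposed) = 2380/2957 = 0.80487
p₀ = P(outcome | unexposed) = 361/695 = 0.51942
Under exogeneity alone the bounds on PN are max{0,(p₁−p₀)/p₁} ≤ PN ≤ min{1,(1−p₀)/p₁}.
  lower = (p₁ − p₀)/p₁ = 0.28545 / 0.80487 ≈ 0.3546
  upper = min{1, (1 − p₀)/p₁} = 0.48058 / 0.80487 ≈ 0.5971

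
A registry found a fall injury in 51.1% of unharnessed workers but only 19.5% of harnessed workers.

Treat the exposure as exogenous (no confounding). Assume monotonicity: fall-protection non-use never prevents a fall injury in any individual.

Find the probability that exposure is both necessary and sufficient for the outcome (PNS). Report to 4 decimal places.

PNS ≈ 0.3160

p₁ = 0.511, p₀ = 0.195.
Under exogeneity and monotonicity, PNS = p₁ − p₀.
PNS = 0.511 − 0.195 = 0.316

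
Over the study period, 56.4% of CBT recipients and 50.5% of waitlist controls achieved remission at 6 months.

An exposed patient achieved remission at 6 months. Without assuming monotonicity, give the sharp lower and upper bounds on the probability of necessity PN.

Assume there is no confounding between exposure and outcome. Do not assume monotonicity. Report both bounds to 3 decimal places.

0.105 ≤ PN ≤ 0.878

p₁ = 0.564, p₀ = 0.505.
Under exogeneity alone the bounds on PN are max{0,(p₁−p₀)/p₁} ≤ PN ≤ min{1,(1−p₀)/p₁}.
  lower = (p₁ − p₀)/p₁ = 0.059 / 0.564 ≈ 0.1046
  upper = min{1, (1 − p₀)/p₁} = 0.495 / 0.564 ≈ 0.8777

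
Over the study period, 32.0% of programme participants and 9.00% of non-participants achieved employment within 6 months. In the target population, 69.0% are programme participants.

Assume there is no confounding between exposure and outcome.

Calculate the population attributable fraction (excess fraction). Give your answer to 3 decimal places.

PAF ≈ 0.638

p₁ = 0.32, p₀ = 0.09.
Overall risk P(Y=1) = π·p₁ + (1−π)·p₀ = 0.69×0.32 + 0.31×0.09 = 0.2487.
Under exogeneity, PAF = [P(Y=1) − p₀] / P(Y=1).
PAF = (0.2487 − 0.09) / 0.2487 ≈ 0.6381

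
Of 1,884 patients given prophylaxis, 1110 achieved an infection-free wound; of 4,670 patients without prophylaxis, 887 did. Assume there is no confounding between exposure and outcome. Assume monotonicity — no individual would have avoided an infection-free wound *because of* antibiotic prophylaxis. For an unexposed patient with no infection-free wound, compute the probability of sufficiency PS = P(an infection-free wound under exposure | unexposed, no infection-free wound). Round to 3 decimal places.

PS ≈ 0.493

p₁ = P(outcome | exposed) = 1110/1884 = 0.58917
p₀ = P(outcome | unexposed) = 887/4670 = 0.18994
Under exogeneity and monotonicity, PS = (p₁ − p₀) / (1 − p₀).
PS = (0.58917 − 0.18994) / (1 − 0.18994) = 0.39924 / 0.81006 ≈ 0.4928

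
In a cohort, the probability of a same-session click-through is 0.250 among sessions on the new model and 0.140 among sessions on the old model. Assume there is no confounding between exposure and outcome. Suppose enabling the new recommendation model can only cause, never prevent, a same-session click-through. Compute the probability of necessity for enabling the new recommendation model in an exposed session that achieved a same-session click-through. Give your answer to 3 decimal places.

Let p₁ = 0.25, p₀ = 0.14.
Under exogeneity and monotonicity, PN = (p₁ − p₀) / p₁.
PN = (0.25 − 0.14) / 0.25 = 0.11 / 0.25 ≈ 0.4400

PN ≈ 0.440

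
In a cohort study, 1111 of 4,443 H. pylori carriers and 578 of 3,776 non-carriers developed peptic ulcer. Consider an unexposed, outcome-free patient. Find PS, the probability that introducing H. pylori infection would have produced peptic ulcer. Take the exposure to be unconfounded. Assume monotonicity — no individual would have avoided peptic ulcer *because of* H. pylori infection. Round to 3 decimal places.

p₁ = P(outcome | exposed) = 1111/4443 = 0.25006
p₀ = P(outcome | unexposed) = 578/3776 = 0.15307
Under exogeneity and monotonicity, PS = (p₁ − p₀) / (1 − p₀).
PS = (0.25006 − 0.15307) / (1 − 0.15307) = 0.096984 / 0.84693 ≈ 0.1145

PS ≈ 0.115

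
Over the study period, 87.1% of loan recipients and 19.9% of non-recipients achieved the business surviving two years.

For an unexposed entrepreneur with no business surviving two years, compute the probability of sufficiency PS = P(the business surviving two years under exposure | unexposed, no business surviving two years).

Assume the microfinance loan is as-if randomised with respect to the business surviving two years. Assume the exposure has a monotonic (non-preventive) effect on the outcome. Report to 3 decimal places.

p₁ = 0.871, p₀ = 0.199.
Under exogeneity and monotonicity, PS = (p₁ − p₀) / (1 − p₀).
PS = (0.871 − 0.199) / (1 − 0.199) = 0.672 / 0.801 ≈ 0.8390

PS ≈ 0.839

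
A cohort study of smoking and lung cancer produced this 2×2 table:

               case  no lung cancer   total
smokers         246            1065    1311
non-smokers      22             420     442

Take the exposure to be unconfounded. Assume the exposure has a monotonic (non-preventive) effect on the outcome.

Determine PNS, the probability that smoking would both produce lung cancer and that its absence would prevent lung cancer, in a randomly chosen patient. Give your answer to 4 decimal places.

p₁ = P(outcome | exposed) = 246/1311 = 0.18764
p₀ = P(outcome | unexposed) = 22/442 = 0.049774
Under exogeneity and monotonicity, PNS = p₁ − p₀.
PNS = 0.18764 − 0.049774 = 0.13787

PNS ≈ 0.1379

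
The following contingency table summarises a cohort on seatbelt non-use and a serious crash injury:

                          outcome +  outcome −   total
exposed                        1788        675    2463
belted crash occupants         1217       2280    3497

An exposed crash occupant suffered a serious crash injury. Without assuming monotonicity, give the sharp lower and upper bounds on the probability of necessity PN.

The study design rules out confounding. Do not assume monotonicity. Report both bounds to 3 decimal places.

p₁ = P(outcome | exposed) = 1788/2463 = 0.72594
p₀ = P(outcome | unexposed) = 1217/3497 = 0.34801
Under exogeneity alone the bounds on PN are max{0,(p₁−p₀)/p₁} ≤ PN ≤ min{1,(1−p₀)/p₁}.
  lower = (p₁ − p₀)/p₁ = 0.37793 / 0.72594 ≈ 0.5206
  upper = min{1, (1 − p₀)/p₁} = 0.65199 / 0.72594 ≈ 0.8981

0.521 ≤ PN ≤ 0.898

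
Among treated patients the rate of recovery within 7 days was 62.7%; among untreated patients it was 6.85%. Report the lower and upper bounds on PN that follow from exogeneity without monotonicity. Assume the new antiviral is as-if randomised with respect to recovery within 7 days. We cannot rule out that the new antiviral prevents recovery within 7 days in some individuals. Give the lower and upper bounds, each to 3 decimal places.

0.891 ≤ PN ≤ 1.000

p₁ = 0.627, p₀ = 0.0685.
Under exogeneity alone the bounds on PN are max{0,(p₁−p₀)/p₁} ≤ PN ≤ min{1,(1−p₀)/p₁}.
  lower = (p₁ − p₀)/p₁ = 0.5585 / 0.627 ≈ 0.8907
  upper = min{1, (1 − p₀)/p₁} = 0.9315 / 0.627 ≈ 1.4856 → capped at 1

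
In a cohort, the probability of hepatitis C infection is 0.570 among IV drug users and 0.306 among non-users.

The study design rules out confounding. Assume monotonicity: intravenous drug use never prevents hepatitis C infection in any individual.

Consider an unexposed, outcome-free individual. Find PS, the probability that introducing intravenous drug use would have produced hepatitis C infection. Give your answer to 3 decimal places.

Let p₁ = 0.57, p₀ = 0.306.
Under exogeneity and monotonicity, PS = (p₁ − p₀) / (1 − p₀).
PS = (0.57 − 0.306) / (1 − 0.306) = 0.264 / 0.694 ≈ 0.3804

PS ≈ 0.380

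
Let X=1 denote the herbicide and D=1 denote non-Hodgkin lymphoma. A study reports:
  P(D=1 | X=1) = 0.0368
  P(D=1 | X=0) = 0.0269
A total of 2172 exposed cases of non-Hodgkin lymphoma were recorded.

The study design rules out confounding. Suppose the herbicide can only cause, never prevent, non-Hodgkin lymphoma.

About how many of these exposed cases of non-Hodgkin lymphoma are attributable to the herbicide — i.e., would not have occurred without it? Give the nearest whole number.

about 584 cases

Let p₁ = 0.0368, p₀ = 0.0269.
PN = (p₁ − p₀)/p₁ = (0.0368 − 0.0269) / 0.0368 ≈ 0.26902.
Attributable cases ≈ PN × (exposed cases) = 0.26902 × 2172 ≈ 584.32.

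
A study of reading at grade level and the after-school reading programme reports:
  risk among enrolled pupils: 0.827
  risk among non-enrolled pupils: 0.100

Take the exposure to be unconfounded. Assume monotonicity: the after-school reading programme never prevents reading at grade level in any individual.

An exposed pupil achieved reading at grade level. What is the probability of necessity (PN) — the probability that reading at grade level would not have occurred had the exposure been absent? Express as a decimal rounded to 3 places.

Let p₁ = 0.827, p₀ = 0.1.
Under exogeneity and monotonicity, PN = (p₁ − p₀) / p₁.
PN = (0.827 − 0.1) / 0.827 = 0.727 / 0.827 ≈ 0.8791

PN ≈ 0.879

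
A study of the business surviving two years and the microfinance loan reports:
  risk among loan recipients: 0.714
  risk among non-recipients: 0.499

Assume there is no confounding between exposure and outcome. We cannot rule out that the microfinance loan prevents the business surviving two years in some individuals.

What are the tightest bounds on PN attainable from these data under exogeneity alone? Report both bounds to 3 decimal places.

0.301 ≤ PN ≤ 0.702

Let p₁ = 0.714, p₀ = 0.499.
Under exogeneity alone the bounds on PN are max{0,(p₁−p₀)/p₁} ≤ PN ≤ min{1,(1−p₀)/p₁}.
  lower = (p₁ − p₀)/p₁ = 0.215 / 0.714 ≈ 0.3011
  upper = min{1, (1 − p₀)/p₁} = 0.501 / 0.714 ≈ 0.7017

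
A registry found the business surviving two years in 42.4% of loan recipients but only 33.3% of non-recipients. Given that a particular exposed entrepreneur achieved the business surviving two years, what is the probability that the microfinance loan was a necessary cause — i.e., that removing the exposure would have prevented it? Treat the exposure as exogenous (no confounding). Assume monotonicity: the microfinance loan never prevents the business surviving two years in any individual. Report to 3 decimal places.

p₁ = 0.424, p₀ = 0.333.
Under exogeneity and monotonicity, PN = (p₁ − p₀) / p₁.
PN = (0.424 − 0.333) / 0.424 = 0.091 / 0.424 ≈ 0.2146

PN ≈ 0.215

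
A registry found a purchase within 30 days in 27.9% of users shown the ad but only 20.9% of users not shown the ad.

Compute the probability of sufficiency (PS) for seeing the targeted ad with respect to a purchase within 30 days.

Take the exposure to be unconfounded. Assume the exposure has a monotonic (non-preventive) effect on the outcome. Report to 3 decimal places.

PS ≈ 0.088

p₁ = 0.279, p₀ = 0.209.
Under exogeneity and monotonicity, PS = (p₁ − p₀) / (1 − p₀).
PS = (0.279 − 0.209) / (1 − 0.209) = 0.07 / 0.791 ≈ 0.0885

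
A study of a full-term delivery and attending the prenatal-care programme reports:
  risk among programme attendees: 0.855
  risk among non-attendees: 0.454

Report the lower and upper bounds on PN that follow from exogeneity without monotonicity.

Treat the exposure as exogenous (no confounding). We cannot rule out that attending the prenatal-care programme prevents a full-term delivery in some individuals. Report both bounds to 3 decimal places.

0.469 ≤ PN ≤ 0.639

Let p₁ = 0.855, p₀ = 0.454.
Under exogeneity alone the bounds on PN are max{0,(p₁−p₀)/p₁} ≤ PN ≤ min{1,(1−p₀)/p₁}.
  lower = (p₁ − p₀)/p₁ = 0.401 / 0.855 ≈ 0.4690
  upper = min{1, (1 − p₀)/p₁} = 0.546 / 0.855 ≈ 0.6386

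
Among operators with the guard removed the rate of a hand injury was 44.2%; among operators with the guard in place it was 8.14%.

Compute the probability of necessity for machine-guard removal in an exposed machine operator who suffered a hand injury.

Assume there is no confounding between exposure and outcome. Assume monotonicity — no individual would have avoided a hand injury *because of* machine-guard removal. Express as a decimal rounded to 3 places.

p₁ = 0.442, p₀ = 0.0814.
Under exogeneity and monotonicity, PN = (p₁ − p₀) / p₁.
PN = (0.442 − 0.0814) / 0.442 = 0.3606 / 0.442 ≈ 0.8158

PN ≈ 0.816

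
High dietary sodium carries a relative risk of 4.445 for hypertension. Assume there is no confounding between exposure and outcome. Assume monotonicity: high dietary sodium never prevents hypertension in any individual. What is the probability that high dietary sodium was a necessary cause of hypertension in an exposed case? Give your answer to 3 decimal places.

PN ≈ 0.775

Under exogeneity and monotonicity, PN = (RR − 1) / RR = 1 − 1/RR.
PN = (4.445 − 1) / 4.445 = 3.445 / 4.445 ≈ 0.7750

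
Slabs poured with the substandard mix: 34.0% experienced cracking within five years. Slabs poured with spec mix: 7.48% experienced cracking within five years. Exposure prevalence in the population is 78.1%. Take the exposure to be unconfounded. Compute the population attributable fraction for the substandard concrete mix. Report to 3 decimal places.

PAF ≈ 0.735

p₁ = 0.34, p₀ = 0.0748.
Overall risk P(Y=1) = π·p₁ + (1−π)·p₀ = 0.781×0.34 + 0.219×0.0748 = 0.28192.
Under exogeneity, PAF = [P(Y=1) − p₀] / P(Y=1).
PAF = (0.28192 − 0.0748) / 0.28192 ≈ 0.7347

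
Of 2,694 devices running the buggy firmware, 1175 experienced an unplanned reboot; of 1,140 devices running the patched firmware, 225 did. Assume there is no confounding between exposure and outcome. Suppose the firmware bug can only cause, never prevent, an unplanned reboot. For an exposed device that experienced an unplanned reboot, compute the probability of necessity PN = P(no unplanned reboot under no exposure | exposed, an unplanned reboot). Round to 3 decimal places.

PN ≈ 0.547

p₁ = P(outcome | exposed) = 1175/2694 = 0.43615
p₀ = P(outcome | unexposed) = 225/1140 = 0.19737
Under exogeneity and monotonicity, PN = (p₁ − p₀) / p₁.
PN = (0.43615 − 0.19737) / 0.43615 = 0.23879 / 0.43615 ≈ 0.5475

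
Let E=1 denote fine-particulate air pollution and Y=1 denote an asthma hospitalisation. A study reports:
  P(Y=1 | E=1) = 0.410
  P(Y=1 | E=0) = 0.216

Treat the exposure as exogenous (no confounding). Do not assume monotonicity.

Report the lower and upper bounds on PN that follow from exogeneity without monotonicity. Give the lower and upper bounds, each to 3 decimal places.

Let p₁ = 0.41, p₀ = 0.216.
Under exogeneity alone the bounds on PN are max{0,(p₁−p₀)/p₁} ≤ PN ≤ min{1,(1−p₀)/p₁}.
  lower = (p₁ − p₀)/p₁ = 0.194 / 0.41 ≈ 0.4732
  upper = min{1, (1 − p₀)/p₁} = 0.784 / 0.41 ≈ 1.9122 → capped at 1

0.473 ≤ PN ≤ 1.000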